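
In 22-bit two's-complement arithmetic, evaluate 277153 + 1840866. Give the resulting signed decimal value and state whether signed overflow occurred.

-2076285; overflow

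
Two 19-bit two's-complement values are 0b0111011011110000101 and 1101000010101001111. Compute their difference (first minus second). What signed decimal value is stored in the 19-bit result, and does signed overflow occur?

0b0111011011110000101 → 0111011011110000101 = 243589 (signed)
1101000010101001111 = -96945 (signed)
Subtract via negate-and-add: invert 1101000010101001111 + 1 = 0010111101010110001 (i.e. 96945).
  0111011011110000101
+ 0010111101010110001
= 1010011001000110110
Result 1010011001000110110: MSB = 1 → 340534 − 524288 = -183754.
Both addends (after negating the subtrahend) are non-negative but the stored result is negative: signed overflow. The true value 243589 − (-96945) = 340534 lies outside [-262144, 262143].

-183754; overflow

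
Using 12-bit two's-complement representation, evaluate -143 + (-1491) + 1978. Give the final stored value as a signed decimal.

-143 + (-1491) = -1634 (100110011110)
-1634 + 1978 = 344 (000101011000)

344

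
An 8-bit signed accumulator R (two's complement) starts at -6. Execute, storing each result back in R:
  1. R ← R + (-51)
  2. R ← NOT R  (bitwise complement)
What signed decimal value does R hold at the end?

56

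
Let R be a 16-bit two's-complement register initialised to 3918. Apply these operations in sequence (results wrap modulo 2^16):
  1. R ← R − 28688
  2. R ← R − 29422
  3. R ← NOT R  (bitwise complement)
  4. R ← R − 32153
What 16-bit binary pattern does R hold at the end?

Start: R = 3918 = 0000111101001110.
R = 3918 − 28688 = -24770 = 1001111100111110
R = -24770 − 29422 = -54192; wraps to 11344 = 0010110001010000
R = NOT 0010110001010000 = 1101001110101111 = -11345
R = -11345 − 32153 = -43498; wraps to 22038 = 0101011000010110

0101011000010110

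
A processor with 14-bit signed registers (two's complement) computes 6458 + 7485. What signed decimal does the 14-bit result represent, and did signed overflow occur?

6458 → 01100100111010
7485 → 01110100111101
  01100100111010
+ 01110100111101
= 11011001110111
Result 11011001110111: MSB = 1 → 13943 − 16384 = -2441.
Both addends are non-negative but the stored result is negative: signed overflow. The true value 6458 + 7485 = 13943 lies outside [-8192, 8191].

-2441; overflow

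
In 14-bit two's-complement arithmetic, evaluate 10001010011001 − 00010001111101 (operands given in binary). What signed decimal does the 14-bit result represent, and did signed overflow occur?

10001010011001 = -7527 (signed)
00010001111101 = 1149 (signed)
Subtract via negate-and-add: invert 00010001111101 + 1 = 11101110000011 (i.e. -1149).
  10001010011001
+ 11101110000011
= 01111000011100  (discard carry-out 1)
Result 01111000011100: MSB = 0 → value 7708.
Both addends (after negating the subtrahend) are negative but the stored result is non-negative: signed overflow. The true value -7527 − 1149 = -8676 lies outside [-8192, 8191].

7708; overflow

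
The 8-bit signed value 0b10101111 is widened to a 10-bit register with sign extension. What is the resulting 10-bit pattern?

1110101111

MSB of 10101111 is 1; replicate it into the new high bits.
11|10101111 → 1110101111 (still -81).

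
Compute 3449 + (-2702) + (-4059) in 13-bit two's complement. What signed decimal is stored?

3449 + (-2702) = 747 (0001011101011)
747 + (-4059) = -3312 (1001100010000)

-3312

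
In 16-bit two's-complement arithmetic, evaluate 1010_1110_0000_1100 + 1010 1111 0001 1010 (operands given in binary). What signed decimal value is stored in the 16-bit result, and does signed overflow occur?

23846; overflow

1010_1110_0000_1100 → 1010111000001100 = -20980 (signed)
1010 1111 0001 1010 → 1010111100011010 = -20710 (signed)
  1010111000001100
+ 1010111100011010
= 0101110100100110  (discard carry-out 1)
Result 0101110100100110: MSB = 0 → value 23846.
Both addends are negative but the stored result is non-negative: signed overflow. The true value -20980 + (-20710) = -41690 lies outside [-32768, 32767].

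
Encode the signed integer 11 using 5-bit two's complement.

01011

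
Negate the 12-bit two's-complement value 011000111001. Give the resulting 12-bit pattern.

100111000111

Invert: 100111000110. Add 1: 100111000111.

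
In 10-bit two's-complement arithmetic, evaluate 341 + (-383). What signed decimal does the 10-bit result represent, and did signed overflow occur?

-42; no overflow

341 → 0101010101
-383 → 1010000001
  0101010101
+ 1010000001
= 1111010110
Result 1111010110: MSB = 1 → 982 − 1024 = -42.
Addends have opposite signs, so signed overflow cannot occur.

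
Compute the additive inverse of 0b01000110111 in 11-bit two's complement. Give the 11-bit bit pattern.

Invert: 10111001000. Add 1: 10111001001.

10111001001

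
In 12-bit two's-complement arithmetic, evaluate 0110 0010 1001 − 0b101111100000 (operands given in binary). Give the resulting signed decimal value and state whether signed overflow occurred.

0110 0010 1001 → 011000101001 = 1577 (signed)
0b101111100000 → 101111100000 = -1056 (signed)
Subtract via negate-and-add: invert 101111100000 + 1 = 010000100000 (i.e. 1056).
  011000101001
+ 010000100000
= 101001001001
Result 101001001001: MSB = 1 → 2633 − 4096 = -1463.
Both addends (after negating the subtrahend) are non-negative but the stored result is negative: signed overflow. The true value 1577 − (-1056) = 2633 lies outside [-2048, 2047].

-1463; overflow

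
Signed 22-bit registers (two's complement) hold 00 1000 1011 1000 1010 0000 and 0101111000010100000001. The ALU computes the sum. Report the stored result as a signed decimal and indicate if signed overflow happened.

00 1000 1011 1000 1010 0000 → 0010001011100010100000 = 571552 (signed)
0101111000010100000001 = 1541377 (signed)
  0010001011100010100000
+ 0101111000010100000001
= 1000000011110110100001
Result 1000000011110110100001: MSB = 1 → 2112929 − 4194304 = -2081375.
Both addends are non-negative but the stored result is negative: signed overflow. The true value 571552 + 1541377 = 2112929 lies outside [-2097152, 2097151].

-2081375; overflow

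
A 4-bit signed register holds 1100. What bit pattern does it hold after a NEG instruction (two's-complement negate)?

0100

Invert: 0011. Add 1: 0100.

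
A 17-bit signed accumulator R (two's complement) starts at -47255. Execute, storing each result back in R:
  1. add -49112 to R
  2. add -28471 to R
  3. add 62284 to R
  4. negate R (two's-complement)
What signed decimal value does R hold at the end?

62554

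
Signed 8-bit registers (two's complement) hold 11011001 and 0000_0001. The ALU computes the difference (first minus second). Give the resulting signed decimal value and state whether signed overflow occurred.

11011001 = -39 (signed)
0000_0001 → 00000001 = 1 (signed)
Subtract via negate-and-add: invert 00000001 + 1 = 11111111 (i.e. -1).
  11011001
+ 11111111
= 11011000  (discard carry-out 1)
Result 11011000: MSB = 1 → 216 − 256 = -40.
Both addends (after negating the subtrahend) are negative and so is the stored result: no signed overflow.

-40; no overflow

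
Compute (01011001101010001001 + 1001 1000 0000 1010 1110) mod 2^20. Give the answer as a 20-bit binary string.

11110001101100110111

  01011001101010001001
+ 10011000000010101110
= 11110001101100110111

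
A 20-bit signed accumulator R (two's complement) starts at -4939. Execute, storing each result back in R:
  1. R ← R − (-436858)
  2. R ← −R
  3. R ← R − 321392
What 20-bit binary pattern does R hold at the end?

Start: R = -4939 = 11111110110010110101.
R = -4939 − (-436858) = 431919 = 01101001011100101111
R = −(431919) = -431919 = 10010110100011010001
R = -431919 − 321392 = -753311; wraps to 295265 = 01001000000101100001

01001000000101100001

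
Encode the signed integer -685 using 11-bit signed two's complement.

10101010011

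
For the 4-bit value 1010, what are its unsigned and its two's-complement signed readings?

Unsigned: 1010 = 10.
Signed: MSB=1 → 10 − 16 = -6.

unsigned = 10, signed = -6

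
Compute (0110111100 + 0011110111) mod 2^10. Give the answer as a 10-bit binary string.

  0110111100
+ 0011110111
= 1010110011

1010110011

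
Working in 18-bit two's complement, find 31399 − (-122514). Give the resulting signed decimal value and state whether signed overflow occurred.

-108231; overflow

31399 → 000111101010100111
-122514 → 100010000101101110
Subtract via negate-and-add: invert 100010000101101110 + 1 = 011101111010010010 (i.e. 122514).
  000111101010100111
+ 011101111010010010
= 100101100100111001
Result 100101100100111001: MSB = 1 → 153913 − 262144 = -108231.
Both addends (after negating the subtrahend) are non-negative but the stored result is negative: signed overflow. The true value 31399 − (-122514) = 153913 lies outside [-131072, 131071].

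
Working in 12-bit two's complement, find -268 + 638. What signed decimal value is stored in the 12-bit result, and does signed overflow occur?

370; no overflow

-268 → 111011110100
638 → 001001111110
  111011110100
+ 001001111110
= 000101110010  (discard carry-out 1)
Result 000101110010: MSB = 0 → value 370.
Addends have opposite signs, so signed overflow cannot occur.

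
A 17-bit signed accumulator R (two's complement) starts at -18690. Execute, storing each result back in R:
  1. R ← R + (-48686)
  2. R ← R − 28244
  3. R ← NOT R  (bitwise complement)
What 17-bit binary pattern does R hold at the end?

10111010110000011

Start: R = -18690 = 11011011011111110.
R = -18690 + (-48686) = -67376; wraps to 63696 = 01111100011010000
R = 63696 − 28244 = 35452 = 01000101001111100
R = NOT 01000101001111100 = 10111010110000011 = -35453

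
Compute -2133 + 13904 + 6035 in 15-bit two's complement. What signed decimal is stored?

-2133 + 13904 = 11771 (010110111111011)
11771 + 6035 = 17806 → wraps to -14962 (100010110001110)

-14962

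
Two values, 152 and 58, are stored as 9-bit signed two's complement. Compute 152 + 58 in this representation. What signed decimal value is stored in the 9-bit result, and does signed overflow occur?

210; no overflow

152 → 010011000
58 → 000111010
  010011000
+ 000111010
= 011010010
Result 011010010: MSB = 0 → value 210.
Both addends are non-negative and so is the stored result: no signed overflow.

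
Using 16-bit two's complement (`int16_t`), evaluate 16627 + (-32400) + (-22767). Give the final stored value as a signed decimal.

16627 + (-32400) = -15773 (1100001001100011)
-15773 + (-22767) = -38540 → wraps to 26996 (0110100101110100)

26996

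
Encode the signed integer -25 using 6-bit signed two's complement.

100111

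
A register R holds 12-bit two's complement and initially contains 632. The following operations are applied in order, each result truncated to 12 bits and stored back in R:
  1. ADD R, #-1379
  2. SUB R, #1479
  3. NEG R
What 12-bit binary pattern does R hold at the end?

Start: R = 632 = 001001111000.
R = 632 + (-1379) = -747 = 110100010101
R = -747 − 1479 = -2226; wraps to 1870 = 011101001110
R = −(1870) = -1870 = 100010110010

100010110010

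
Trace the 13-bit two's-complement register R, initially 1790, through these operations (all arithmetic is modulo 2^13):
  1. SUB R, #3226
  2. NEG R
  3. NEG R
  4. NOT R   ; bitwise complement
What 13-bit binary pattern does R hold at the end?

0010110011011

Start: R = 1790 = 0011011111110.
R = 1790 − 3226 = -1436 = 1101001100100
R = −(-1436) = 1436 = 0010110011100
R = −(1436) = -1436 = 1101001100100
R = NOT 1101001100100 = 0010110011011 = 1435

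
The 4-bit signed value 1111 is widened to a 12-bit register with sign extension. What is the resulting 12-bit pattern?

MSB of 1111 is 1; replicate it into the new high bits.
11111111|1111 → 111111111111 (still -1).

111111111111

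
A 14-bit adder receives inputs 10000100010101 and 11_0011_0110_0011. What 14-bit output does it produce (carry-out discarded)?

01010001111000

  10000100010101
+ 11001101100011
= 01010001111000  (discard carry-out 1)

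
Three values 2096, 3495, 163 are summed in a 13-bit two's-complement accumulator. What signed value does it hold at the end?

-2438

2096 + 3495 = 5591 → wraps to -2601 (1010111010111)
-2601 + 163 = -2438 (1011001111010)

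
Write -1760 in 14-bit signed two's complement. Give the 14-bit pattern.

11100100100000

|-1760| = 1760 = 00011011100000 in 14 bits.
Invert the bits: 11100100011111. Add 1: 11100100100000.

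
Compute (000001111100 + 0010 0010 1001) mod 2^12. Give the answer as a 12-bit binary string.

001010100101

  000001111100
+ 001000101001
= 001010100101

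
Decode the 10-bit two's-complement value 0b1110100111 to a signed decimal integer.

MSB is 1, so the value is negative.
Unsigned reading: 935. Subtract 2^10 = 1024: 935 − 1024 = -89.

-89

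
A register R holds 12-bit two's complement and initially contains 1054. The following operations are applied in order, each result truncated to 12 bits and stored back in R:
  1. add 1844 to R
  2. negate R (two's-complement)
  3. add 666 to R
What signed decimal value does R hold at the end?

Start: R = 1054 = 010000011110.
R = 1054 + 1844 = 2898; wraps to -1198 = 101101010010
R = −(-1198) = 1198 = 010010101110
R = 1198 + 666 = 1864 = 011101001000

1864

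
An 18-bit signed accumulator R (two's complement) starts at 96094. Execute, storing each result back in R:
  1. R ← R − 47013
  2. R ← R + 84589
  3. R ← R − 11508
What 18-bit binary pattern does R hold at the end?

Start: R = 96094 = 010111011101011110.
R = 96094 − 47013 = 49081 = 001011111110111001
R = 49081 + 84589 = 133670; wraps to -128474 = 100000101000100110
R = -128474 − 11508 = -139982; wraps to 122162 = 011101110100110010

011101110100110010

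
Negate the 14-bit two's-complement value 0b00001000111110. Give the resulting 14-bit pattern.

11110111000010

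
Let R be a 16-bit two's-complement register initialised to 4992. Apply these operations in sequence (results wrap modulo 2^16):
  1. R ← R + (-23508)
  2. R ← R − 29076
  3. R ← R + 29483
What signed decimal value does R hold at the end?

Start: R = 4992 = 0001001110000000.
R = 4992 + (-23508) = -18516 = 1011011110101100
R = -18516 − 29076 = -47592; wraps to 17944 = 0100011000011000
R = 17944 + 29483 = 47427; wraps to -18109 = 1011100101000011

-18109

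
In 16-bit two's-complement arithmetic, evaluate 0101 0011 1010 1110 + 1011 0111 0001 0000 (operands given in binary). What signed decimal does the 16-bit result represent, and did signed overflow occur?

0101 0011 1010 1110 → 0101001110101110 = 21422 (signed)
1011 0111 0001 0000 → 1011011100010000 = -18672 (signed)
  0101001110101110
+ 1011011100010000
= 0000101010111110  (discard carry-out 1)
Result 0000101010111110: MSB = 0 → value 2750.
Addends have opposite signs, so signed overflow cannot occur.

2750; no overflow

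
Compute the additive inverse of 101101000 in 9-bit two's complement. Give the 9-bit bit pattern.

Invert: 010010111. Add 1: 010011000.
Check: 101101000 = -152, 010011000 = 152.

010011000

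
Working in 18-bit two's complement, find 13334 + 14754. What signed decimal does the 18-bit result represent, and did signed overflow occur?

28088; no overflow

13334 → 000011010000010110
14754 → 000011100110100010
  000011010000010110
+ 000011100110100010
= 000110110110111000
Result 000110110110111000: MSB = 0 → value 28088.
Both addends are non-negative and so is the stored result: no signed overflow.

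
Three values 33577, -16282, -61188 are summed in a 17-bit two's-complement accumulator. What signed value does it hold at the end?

-43893

33577 + (-16282) = 17295 (00100001110001111)
17295 + (-61188) = -43893 (10101010010001011)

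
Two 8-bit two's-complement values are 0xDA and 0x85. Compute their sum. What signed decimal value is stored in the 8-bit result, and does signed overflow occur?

0xDA = 11011010 = -38 (signed)
0x85 = 10000101 = -123 (signed)
  11011010
+ 10000101
= 01011111  (discard carry-out 1)
Result 01011111: MSB = 0 → value 95.
Both addends are negative but the stored result is non-negative: signed overflow. The true value -38 + (-123) = -161 lies outside [-128, 127].

95; overflow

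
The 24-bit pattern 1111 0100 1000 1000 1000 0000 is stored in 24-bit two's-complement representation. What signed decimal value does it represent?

MSB is 1, so the value is negative.
Unsigned reading: 16025728. Subtract 2^24 = 16777216: 16025728 − 16777216 = -751488.

-751488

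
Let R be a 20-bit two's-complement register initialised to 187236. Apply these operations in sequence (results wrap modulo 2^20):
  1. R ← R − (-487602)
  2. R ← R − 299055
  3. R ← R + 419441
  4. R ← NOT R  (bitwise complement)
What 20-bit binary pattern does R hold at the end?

00111101110110100111

Start: R = 187236 = 00101101101101100100.
R = 187236 − (-487602) = 674838; wraps to -373738 = 10100100110000010110
R = -373738 − 299055 = -672793; wraps to 375783 = 01011011101111100111
R = 375783 + 419441 = 795224; wraps to -253352 = 11000010001001011000
R = NOT 11000010001001011000 = 00111101110110100111 = 253351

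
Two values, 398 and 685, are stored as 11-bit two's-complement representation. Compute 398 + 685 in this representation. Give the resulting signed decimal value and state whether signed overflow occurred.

-965; overflow

398 → 00110001110
685 → 01010101101
  00110001110
+ 01010101101
= 10000111011
Result 10000111011: MSB = 1 → 1083 − 2048 = -965.
Both addends are non-negative but the stored result is negative: signed overflow. The true value 398 + 685 = 1083 lies outside [-1024, 1023].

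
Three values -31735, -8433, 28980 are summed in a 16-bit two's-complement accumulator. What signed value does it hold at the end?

-31735 + (-8433) = -40168 → wraps to 25368 (0110001100011000)
25368 + 28980 = 54348 → wraps to -11188 (1101010001001100)

-11188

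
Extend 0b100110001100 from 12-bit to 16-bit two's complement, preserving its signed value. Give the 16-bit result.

1111100110001100

MSB of 100110001100 is 1; replicate it into the new high bits.
1111|100110001100 → 1111100110001100 (still -1652).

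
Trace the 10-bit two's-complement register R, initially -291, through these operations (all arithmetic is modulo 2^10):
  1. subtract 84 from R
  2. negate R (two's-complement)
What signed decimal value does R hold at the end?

Start: R = -291 = 1011011101.
R = -291 − 84 = -375 = 1010001001
R = −(-375) = 375 = 0101110111

375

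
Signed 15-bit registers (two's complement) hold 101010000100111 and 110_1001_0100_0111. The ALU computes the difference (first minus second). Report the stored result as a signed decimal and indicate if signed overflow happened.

-5408; no overflow

101010000100111 = -11225 (signed)
110_1001_0100_0111 → 110100101000111 = -5817 (signed)
Subtract via negate-and-add: invert 110100101000111 + 1 = 001011010111001 (i.e. 5817).
  101010000100111
+ 001011010111001
= 110101011100000
Result 110101011100000: MSB = 1 → 27360 − 32768 = -5408.
Addends (after negating the subtrahend) have opposite signs, so signed overflow cannot occur.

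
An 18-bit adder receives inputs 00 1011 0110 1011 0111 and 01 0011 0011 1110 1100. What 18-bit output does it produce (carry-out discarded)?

011110101010100011

  001011011010110111
+ 010011001111101100
= 011110101010100011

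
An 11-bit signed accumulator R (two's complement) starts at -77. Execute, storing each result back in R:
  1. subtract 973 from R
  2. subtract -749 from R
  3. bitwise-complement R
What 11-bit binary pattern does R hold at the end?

00100101100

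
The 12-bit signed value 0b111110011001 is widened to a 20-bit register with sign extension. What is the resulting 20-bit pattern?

MSB of 111110011001 is 1; replicate it into the new high bits.
11111111|111110011001 → 11111111111110011001 (still -103).

11111111111110011001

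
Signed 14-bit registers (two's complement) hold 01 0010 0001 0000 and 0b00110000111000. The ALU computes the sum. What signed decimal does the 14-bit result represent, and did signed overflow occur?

01 0010 0001 0000 → 01001000010000 = 4624 (signed)
0b00110000111000 → 00110000111000 = 3128 (signed)
  01001000010000
+ 00110000111000
= 01111001001000
Result 01111001001000: MSB = 0 → value 7752.
Both addends are non-negative and so is the stored result: no signed overflow.

7752; no overflow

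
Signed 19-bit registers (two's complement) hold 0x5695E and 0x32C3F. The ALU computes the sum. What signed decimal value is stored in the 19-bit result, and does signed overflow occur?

38301; no overflow

0x5695E = 1010110100101011110 = -169634 (signed)
0x32C3F = 0110010110000111111 = 207935 (signed)
  1010110100101011110
+ 0110010110000111111
= 0001001010110011101  (discard carry-out 1)
Result 0001001010110011101: MSB = 0 → value 38301.
Addends have opposite signs, so signed overflow cannot occur.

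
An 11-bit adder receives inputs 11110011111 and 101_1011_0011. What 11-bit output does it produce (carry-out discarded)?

10101010010

  11110011111
+ 10110110011
= 10101010010  (discard carry-out 1)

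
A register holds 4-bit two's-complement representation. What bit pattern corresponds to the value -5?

1011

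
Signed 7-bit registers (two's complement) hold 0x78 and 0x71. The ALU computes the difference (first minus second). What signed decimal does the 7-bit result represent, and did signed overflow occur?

0x78 = 1111000 = -8 (signed)
0x71 = 1110001 = -15 (signed)
Subtract via negate-and-add: invert 1110001 + 1 = 0001111 (i.e. 15).
  1111000
+ 0001111
= 0000111  (discard carry-out 1)
Result 0000111: MSB = 0 → value 7.
Addends (after negating the subtrahend) have opposite signs, so signed overflow cannot occur.

7; no overflow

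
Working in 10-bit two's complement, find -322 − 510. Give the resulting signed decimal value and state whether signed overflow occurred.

192; overflow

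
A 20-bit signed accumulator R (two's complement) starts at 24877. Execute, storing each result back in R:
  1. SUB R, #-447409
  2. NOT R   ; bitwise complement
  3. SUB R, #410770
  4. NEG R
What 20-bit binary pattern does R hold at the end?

Start: R = 24877 = 00000110000100101101.
R = 24877 − (-447409) = 472286 = 01110011010011011110
R = NOT 01110011010011011110 = 10001100101100100001 = -472287
R = -472287 − 410770 = -883057; wraps to 165519 = 00101000011010001111
R = −(165519) = -165519 = 11010111100101110001

11010111100101110001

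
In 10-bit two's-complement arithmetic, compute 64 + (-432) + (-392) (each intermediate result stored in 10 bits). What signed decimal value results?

264

64 + (-432) = -368 (1010010000)
-368 + (-392) = -760 → wraps to 264 (0100001000)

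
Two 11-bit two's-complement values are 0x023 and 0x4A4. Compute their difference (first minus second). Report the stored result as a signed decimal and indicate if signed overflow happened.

895; no overflow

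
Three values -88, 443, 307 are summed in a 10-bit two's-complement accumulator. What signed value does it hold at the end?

-362

-88 + 443 = 355 (0101100011)
355 + 307 = 662 → wraps to -362 (1010010110)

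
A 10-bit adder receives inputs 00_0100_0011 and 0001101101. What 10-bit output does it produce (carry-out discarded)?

0010110000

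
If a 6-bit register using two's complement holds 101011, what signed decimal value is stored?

-21

MSB is 1, so the value is negative.
Unsigned reading: 43. Subtract 2^6 = 64: 43 − 64 = -21.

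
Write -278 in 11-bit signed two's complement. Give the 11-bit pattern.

|-278| = 278 = 00100010110 in 11 bits.
Invert the bits: 11011101001. Add 1: 11011101010.

11011101010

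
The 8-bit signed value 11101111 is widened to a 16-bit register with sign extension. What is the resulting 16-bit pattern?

1111111111101111

MSB of 11101111 is 1; replicate it into the new high bits.
11111111|11101111 → 1111111111101111 (still -17).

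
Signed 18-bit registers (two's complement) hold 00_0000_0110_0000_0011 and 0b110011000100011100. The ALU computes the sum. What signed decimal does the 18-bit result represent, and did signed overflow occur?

00_0000_0110_0000_0011 → 000000011000000011 = 1539 (signed)
0b110011000100011100 → 110011000100011100 = -52964 (signed)
  000000011000000011
+ 110011000100011100
= 110011011100011111
Result 110011011100011111: MSB = 1 → 210719 − 262144 = -51425.
Addends have opposite signs, so signed overflow cannot occur.

-51425; no overflow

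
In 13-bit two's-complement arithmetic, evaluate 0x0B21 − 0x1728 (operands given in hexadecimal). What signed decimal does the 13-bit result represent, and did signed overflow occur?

-3079; overflow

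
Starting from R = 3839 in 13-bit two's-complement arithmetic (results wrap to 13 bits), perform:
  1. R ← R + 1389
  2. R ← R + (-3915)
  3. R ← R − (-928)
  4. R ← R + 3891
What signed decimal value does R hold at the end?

-2060

Start: R = 3839 = 0111011111111.
R = 3839 + 1389 = 5228; wraps to -2964 = 1010001101100
R = -2964 + (-3915) = -6879; wraps to 1313 = 0010100100001
R = 1313 − (-928) = 2241 = 0100011000001
R = 2241 + 3891 = 6132; wraps to -2060 = 1011111110100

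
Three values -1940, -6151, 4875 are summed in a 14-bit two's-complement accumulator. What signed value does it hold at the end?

-3216

-1940 + (-6151) = -8091 (10000001100101)
-8091 + 4875 = -3216 (11001101110000)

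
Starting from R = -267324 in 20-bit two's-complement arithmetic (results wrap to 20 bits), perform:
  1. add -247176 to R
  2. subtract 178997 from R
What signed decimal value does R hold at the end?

355079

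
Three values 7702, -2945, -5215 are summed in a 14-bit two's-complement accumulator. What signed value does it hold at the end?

-458

7702 + (-2945) = 4757 (01001010010101)
4757 + (-5215) = -458 (11111000110110)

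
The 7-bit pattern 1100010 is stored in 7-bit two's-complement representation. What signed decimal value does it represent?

-30

MSB is 1, so the value is negative.
Invert: 0011101. Add 1: 0011110 = 30. So the value is −30.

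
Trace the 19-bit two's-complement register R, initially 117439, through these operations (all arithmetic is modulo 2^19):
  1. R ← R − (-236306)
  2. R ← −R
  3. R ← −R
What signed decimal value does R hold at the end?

Start: R = 117439 = 0011100101010111111.
R = 117439 − (-236306) = 353745; wraps to -170543 = 1010110010111010001
R = −(-170543) = 170543 = 0101001101000101111
R = −(170543) = -170543 = 1010110010111010001

-170543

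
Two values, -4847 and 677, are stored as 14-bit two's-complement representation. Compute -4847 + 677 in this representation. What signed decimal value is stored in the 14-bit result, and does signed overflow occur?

-4170; no overflow

-4847 → 10110100010001
677 → 00001010100101
  10110100010001
+ 00001010100101
= 10111110110110
Result 10111110110110: MSB = 1 → 12214 − 16384 = -4170.
Addends have opposite signs, so signed overflow cannot occur.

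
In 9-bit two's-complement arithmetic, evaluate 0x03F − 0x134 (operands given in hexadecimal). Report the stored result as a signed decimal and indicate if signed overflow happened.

-245; overflow

0x03F = 000111111 = 63 (signed)
0x134 = 100110100 = -204 (signed)
Subtract via negate-and-add: invert 100110100 + 1 = 011001100 (i.e. 204).
  000111111
+ 011001100
= 100001011
Result 100001011: MSB = 1 → 267 − 512 = -245.
Both addends (after negating the subtrahend) are non-negative but the stored result is negative: signed overflow. The true value 63 − (-204) = 267 lies outside [-256, 255].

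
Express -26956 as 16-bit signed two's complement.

1001011010110100

|-26956| = 26956 = 0110100101001100 in 16 bits.
Invert the bits: 1001011010110011. Add 1: 1001011010110100.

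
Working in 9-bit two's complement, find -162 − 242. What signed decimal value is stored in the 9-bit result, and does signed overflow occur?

108; overflow

-162 → 101011110
242 → 011110010
Subtract via negate-and-add: invert 011110010 + 1 = 100001110 (i.e. -242).
  101011110
+ 100001110
= 001101100  (discard carry-out 1)
Result 001101100: MSB = 0 → value 108.
Both addends (after negating the subtrahend) are negative but the stored result is non-negative: signed overflow. The true value -162 − 242 = -404 lies outside [-256, 255].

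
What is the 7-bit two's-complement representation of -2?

|-2| = 2 = 0000010 in 7 bits.
Invert the bits: 1111101. Add 1: 1111110.

1111110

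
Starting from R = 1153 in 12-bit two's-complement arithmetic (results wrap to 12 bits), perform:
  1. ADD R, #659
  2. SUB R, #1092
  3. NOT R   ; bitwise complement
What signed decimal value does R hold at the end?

-721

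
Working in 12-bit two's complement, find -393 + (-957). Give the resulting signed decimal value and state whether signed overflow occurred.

-1350; no overflow

-393 → 111001110111
-957 → 110001000011
  111001110111
+ 110001000011
= 101010111010  (discard carry-out 1)
Result 101010111010: MSB = 1 → 2746 − 4096 = -1350.
Both addends are negative and so is the stored result: no signed overflow.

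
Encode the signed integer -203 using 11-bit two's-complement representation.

|-203| = 203 = 00011001011 in 11 bits.
Invert the bits: 11100110100. Add 1: 11100110101.

11100110101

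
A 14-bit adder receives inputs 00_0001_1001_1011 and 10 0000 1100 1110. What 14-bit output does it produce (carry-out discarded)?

  00000110011011
+ 10000011001110
= 10001001101001

10001001101001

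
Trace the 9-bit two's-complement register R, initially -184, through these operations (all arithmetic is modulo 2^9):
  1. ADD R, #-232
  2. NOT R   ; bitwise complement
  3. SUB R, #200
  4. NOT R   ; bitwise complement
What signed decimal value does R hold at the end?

Start: R = -184 = 101001000.
R = -184 + (-232) = -416; wraps to 96 = 001100000
R = NOT 001100000 = 110011111 = -97
R = -97 − 200 = -297; wraps to 215 = 011010111
R = NOT 011010111 = 100101000 = -216

-216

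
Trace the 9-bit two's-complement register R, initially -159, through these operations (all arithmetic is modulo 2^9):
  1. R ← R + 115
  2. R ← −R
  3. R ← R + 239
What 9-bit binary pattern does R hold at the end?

Start: R = -159 = 101100001.
R = -159 + 115 = -44 = 111010100
R = −(-44) = 44 = 000101100
R = 44 + 239 = 283; wraps to -229 = 100011011

100011011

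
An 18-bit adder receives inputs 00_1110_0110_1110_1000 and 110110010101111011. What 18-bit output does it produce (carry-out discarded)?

000100110001100011

  001110011011101000
+ 110110010101111011
= 000100110001100011  (discard carry-out 1)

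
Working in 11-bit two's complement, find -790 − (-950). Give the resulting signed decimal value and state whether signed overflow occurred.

160; no overflow

-790 → 10011101010
-950 → 10001001010
Subtract via negate-and-add: invert 10001001010 + 1 = 01110110110 (i.e. 950).
  10011101010
+ 01110110110
= 00010100000  (discard carry-out 1)
Result 00010100000: MSB = 0 → value 160.
Addends (after negating the subtrahend) have opposite signs, so signed overflow cannot occur.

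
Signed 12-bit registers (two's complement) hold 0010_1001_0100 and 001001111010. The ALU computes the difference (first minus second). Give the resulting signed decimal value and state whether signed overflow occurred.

26; no overflow

0010_1001_0100 → 001010010100 = 660 (signed)
001001111010 = 634 (signed)
Subtract via negate-and-add: invert 001001111010 + 1 = 110110000110 (i.e. -634).
  001010010100
+ 110110000110
= 000000011010  (discard carry-out 1)
Result 000000011010: MSB = 0 → value 26.
Addends (after negating the subtrahend) have opposite signs, so signed overflow cannot occur.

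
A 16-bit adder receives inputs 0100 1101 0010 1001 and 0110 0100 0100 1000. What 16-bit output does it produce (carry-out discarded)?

1011000101110001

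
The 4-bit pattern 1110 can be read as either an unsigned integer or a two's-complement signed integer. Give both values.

unsigned = 14, signed = -2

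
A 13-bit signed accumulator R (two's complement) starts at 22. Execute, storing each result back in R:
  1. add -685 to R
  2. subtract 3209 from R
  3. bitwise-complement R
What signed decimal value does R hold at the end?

Start: R = 22 = 0000000010110.
R = 22 + (-685) = -663 = 1110101101001
R = -663 − 3209 = -3872 = 1000011100000
R = NOT 1000011100000 = 0111100011111 = 3871

3871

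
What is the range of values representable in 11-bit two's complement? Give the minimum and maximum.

min = -1024, max = 1023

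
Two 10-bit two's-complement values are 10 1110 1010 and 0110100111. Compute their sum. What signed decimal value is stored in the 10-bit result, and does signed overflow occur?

10 1110 1010 → 1011101010 = -278 (signed)
0110100111 = 423 (signed)
  1011101010
+ 0110100111
= 0010010001  (discard carry-out 1)
Result 0010010001: MSB = 0 → value 145.
Addends have opposite signs, so signed overflow cannot occur.

145; no overflow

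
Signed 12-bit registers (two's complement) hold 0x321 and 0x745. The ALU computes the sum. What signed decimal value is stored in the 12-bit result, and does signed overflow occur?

-1434; overflow

0x321 = 001100100001 = 801 (signed)
0x745 = 011101000101 = 1861 (signed)
  001100100001
+ 011101000101
= 101001100110
Result 101001100110: MSB = 1 → 2662 − 4096 = -1434.
Both addends are non-negative but the stored result is negative: signed overflow. The true value 801 + 1861 = 2662 lies outside [-2048, 2047].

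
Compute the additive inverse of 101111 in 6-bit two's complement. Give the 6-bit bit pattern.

010001

Invert: 010000. Add 1: 010001.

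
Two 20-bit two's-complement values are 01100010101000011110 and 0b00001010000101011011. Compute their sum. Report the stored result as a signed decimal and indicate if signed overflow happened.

445305; no overflow

01100010101000011110 = 403998 (signed)
0b00001010000101011011 → 00001010000101011011 = 41307 (signed)
  01100010101000011110
+ 00001010000101011011
= 01101100101101111001
Result 01101100101101111001: MSB = 0 → value 445305.
Both addends are non-negative and so is the stored result: no signed overflow.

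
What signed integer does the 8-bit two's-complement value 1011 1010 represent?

MSB is 1, so the value is negative.
Unsigned reading: 186. Subtract 2^8 = 256: 186 − 256 = -70.

-70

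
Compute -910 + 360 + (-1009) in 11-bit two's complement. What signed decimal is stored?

-910 + 360 = -550 (10111011010)
-550 + (-1009) = -1559 → wraps to 489 (00111101001)

489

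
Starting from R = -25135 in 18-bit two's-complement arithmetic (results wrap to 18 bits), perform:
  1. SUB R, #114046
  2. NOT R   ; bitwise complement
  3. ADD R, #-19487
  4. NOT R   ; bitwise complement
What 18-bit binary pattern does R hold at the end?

100010110001110010

Start: R = -25135 = 111001110111010001.
R = -25135 − 114046 = -139181; wraps to 122963 = 011110000001010011
R = NOT 011110000001010011 = 100001111110101100 = -122964
R = -122964 + (-19487) = -142451; wraps to 119693 = 011101001110001101
R = NOT 011101001110001101 = 100010110001110010 = -119694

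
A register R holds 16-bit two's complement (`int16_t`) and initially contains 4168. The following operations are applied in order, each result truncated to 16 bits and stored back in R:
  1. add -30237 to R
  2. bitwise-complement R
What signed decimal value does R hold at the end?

26068

Start: R = 4168 = 0001000001001000.
R = 4168 + (-30237) = -26069 = 1001101000101011
R = NOT 1001101000101011 = 0110010111010100 = 26068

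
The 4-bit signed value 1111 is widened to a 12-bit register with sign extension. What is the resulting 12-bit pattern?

MSB of 1111 is 1; replicate it into the new high bits.
11111111|1111 → 111111111111 (still -1).

111111111111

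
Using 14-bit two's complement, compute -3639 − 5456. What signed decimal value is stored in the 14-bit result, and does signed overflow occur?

-3639 → 11000111001001
5456 → 01010101010000
Subtract via negate-and-add: invert 01010101010000 + 1 = 10101010110000 (i.e. -5456).
  11000111001001
+ 10101010110000
= 01110001111001  (discard carry-out 1)
Result 01110001111001: MSB = 0 → value 7289.
Both addends (after negating the subtrahend) are negative but the stored result is non-negative: signed overflow. The true value -3639 − 5456 = -9095 lies outside [-8192, 8191].

7289; overflow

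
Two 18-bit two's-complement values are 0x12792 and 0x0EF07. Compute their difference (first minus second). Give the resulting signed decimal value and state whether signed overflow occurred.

14475; no overflow

0x12792 = 010010011110010010 = 75666 (signed)
0x0EF07 = 001110111100000111 = 61191 (signed)
Subtract via negate-and-add: invert 001110111100000111 + 1 = 110001000011111001 (i.e. -61191).
  010010011110010010
+ 110001000011111001
= 000011100010001011  (discard carry-out 1)
Result 000011100010001011: MSB = 0 → value 14475.
Addends (after negating the subtrahend) have opposite signs, so signed overflow cannot occur.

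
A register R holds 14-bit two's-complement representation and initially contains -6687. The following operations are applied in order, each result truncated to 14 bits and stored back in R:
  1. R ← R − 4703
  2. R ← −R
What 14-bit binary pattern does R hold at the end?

10110001111110

Start: R = -6687 = 10010111100001.
R = -6687 − 4703 = -11390; wraps to 4994 = 01001110000010
R = −(4994) = -4994 = 10110001111110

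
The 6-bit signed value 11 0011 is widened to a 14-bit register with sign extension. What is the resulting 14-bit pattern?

MSB of 110011 is 1; replicate it into the new high bits.
11111111|110011 → 11111111110011 (still -13).

11111111110011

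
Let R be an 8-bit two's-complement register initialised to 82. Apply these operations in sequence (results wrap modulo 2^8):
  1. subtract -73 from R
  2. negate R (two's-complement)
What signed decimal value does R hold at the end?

101

Start: R = 82 = 01010010.
R = 82 − (-73) = 155; wraps to -101 = 10011011
R = −(-101) = 101 = 01100101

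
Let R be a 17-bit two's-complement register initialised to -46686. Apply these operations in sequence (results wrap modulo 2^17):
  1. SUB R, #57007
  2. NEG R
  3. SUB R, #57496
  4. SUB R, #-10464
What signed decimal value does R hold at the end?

56661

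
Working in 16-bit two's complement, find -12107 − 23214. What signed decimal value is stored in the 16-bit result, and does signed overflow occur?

30215; overflow

-12107 → 1101000010110101
23214 → 0101101010101110
Subtract via negate-and-add: invert 0101101010101110 + 1 = 1010010101010010 (i.e. -23214).
  1101000010110101
+ 1010010101010010
= 0111011000000111  (discard carry-out 1)
Result 0111011000000111: MSB = 0 → value 30215.
Both addends (after negating the subtrahend) are negative but the stored result is non-negative: signed overflow. The true value -12107 − 23214 = -35321 lies outside [-32768, 32767].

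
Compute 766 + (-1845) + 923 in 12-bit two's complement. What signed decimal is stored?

766 + (-1845) = -1079 (101111001001)
-1079 + 923 = -156 (111101100100)

-156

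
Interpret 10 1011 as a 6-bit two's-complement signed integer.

MSB is 1, so the value is negative.
Invert: 010100. Add 1: 010101 = 21. So the value is −21.

-21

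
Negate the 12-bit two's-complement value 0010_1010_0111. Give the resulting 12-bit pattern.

Invert: 110101011000. Add 1: 110101011001.
Check: 001010100111 = 679, 110101011001 = -679.

110101011001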